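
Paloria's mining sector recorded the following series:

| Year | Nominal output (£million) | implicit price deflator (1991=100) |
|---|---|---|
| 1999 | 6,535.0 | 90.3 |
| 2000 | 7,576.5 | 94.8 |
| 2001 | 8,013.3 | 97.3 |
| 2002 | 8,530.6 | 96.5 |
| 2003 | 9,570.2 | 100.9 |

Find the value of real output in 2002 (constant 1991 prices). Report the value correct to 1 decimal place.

£8,840.0 million

Real output 2002 = 8530.6 / 0.965 = 8840.00.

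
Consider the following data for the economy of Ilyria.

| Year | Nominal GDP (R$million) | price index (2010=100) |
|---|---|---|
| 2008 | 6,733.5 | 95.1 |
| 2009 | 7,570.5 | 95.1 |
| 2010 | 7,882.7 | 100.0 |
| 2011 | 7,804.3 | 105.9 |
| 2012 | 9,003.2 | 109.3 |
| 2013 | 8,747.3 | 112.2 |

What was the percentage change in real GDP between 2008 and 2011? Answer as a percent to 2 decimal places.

4.08%

Real GDP 2008 = 6733.5/0.951 = 7080.44.
Real GDP 2011 = 7804.3/1.059 = 7369.50.
Change = 7369.50/7080.44 − 1 = 0.0408.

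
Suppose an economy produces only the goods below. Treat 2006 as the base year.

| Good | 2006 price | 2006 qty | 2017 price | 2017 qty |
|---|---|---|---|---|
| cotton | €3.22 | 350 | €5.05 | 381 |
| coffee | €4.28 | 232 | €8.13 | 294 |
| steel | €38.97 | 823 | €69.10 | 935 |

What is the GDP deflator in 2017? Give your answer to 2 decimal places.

Nominal GDP 2017 = 5.05·381 + 8.13·294 + 69.10·935 = 68922.77.
Real GDP 2017 (at 2006 prices) = 3.22·381 + 4.28·294 + 38.97·935 = 38922.09.
Deflator = Nominal/Real × 100 = 68922.77/38922.09 × 100 = 177.079.

177.08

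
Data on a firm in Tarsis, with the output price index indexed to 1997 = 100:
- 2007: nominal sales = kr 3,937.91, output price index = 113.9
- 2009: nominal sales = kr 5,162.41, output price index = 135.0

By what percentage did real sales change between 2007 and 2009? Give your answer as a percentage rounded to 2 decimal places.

10.61%

Real sales 2007 = 3937.91 / 1.139 = 3457.34.
Real sales 2009 = 5162.41 / 1.350 = 3824.01.
Real growth = 3824.01 / 3457.34 − 1 = 0.1061.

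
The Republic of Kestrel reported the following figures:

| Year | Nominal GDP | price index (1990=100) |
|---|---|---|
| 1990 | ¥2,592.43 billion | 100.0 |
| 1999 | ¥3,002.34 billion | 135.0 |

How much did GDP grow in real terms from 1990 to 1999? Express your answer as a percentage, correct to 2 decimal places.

Deflate each year: 1990 → 2592.43/1.000 = 2592.43; 1999 → 3002.34/1.350 = 2223.96.
So real GDP changed by 2223.96/2592.43 − 1 = -0.1421, i.e. -14.21%.

-14.21%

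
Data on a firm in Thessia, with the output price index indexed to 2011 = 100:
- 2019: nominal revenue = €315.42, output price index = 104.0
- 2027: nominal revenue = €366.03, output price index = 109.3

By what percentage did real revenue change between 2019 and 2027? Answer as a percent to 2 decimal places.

Real revenue 2019 = 315.42 / 1.040 = 303.29.
Real revenue 2027 = 366.03 / 1.093 = 334.89.
Real growth = 334.89 / 303.29 − 1 = 0.1042.

10.42%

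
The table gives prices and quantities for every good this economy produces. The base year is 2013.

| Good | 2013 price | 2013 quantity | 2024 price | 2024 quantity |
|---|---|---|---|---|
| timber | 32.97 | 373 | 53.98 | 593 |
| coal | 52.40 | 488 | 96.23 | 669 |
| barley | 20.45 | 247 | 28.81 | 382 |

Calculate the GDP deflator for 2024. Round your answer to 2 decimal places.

Nominal GDP 2024 = 53.98·593 + 96.23·669 + 28.81·382 = 107393.43.
Real GDP 2024 (at 2013 prices) = 32.97·593 + 52.40·669 + 20.45·382 = 62418.71.
Deflator = Nominal/Real × 100 = 107393.43/62418.71 × 100 = 172.053.

172.05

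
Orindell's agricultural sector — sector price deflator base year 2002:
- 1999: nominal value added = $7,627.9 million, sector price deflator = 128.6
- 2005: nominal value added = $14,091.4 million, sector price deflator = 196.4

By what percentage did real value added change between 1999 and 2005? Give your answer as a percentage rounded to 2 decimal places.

20.96%

Real value added 1999 = 7627.9 / 1.286 = 5931.49.
Real value added 2005 = 14091.4 / 1.964 = 7174.85.
Real growth = 7174.85 / 5931.49 − 1 = 0.2096.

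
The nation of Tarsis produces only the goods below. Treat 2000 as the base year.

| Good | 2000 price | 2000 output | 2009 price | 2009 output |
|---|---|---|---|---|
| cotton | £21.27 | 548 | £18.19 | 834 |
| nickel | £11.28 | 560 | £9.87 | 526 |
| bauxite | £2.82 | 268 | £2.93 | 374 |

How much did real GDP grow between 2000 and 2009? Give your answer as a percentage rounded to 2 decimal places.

32.03%

Real GDP 2000 = Nominal GDP 2000 = 21.27·548 + 11.28·560 + 2.82·268 = 18728.52.
Real GDP 2009 (at 2000 prices) = 21.27·834 + 11.28·526 + 2.82·374 = 24727.14.
Real growth = 24727.14/18728.52 − 1 = 0.3203.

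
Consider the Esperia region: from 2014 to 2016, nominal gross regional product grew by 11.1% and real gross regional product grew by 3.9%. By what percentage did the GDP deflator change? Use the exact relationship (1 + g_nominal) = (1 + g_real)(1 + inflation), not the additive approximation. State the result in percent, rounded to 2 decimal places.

6.93%

(1 + g_nom) = (1 + g_real)(1 + π), so π = 1.1110 / 1.0390 − 1 = 0.06930.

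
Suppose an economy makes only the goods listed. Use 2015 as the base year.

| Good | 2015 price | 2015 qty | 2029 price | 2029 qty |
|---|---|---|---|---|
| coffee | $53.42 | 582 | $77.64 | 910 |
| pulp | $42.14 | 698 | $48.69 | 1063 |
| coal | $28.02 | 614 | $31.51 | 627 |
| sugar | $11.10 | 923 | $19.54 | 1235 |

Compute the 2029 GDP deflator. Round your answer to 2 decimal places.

Nominal GDP 2029 = 77.64·910 + 48.69·1063 + 31.51·627 + 19.54·1235 = 166298.54.
Real GDP 2029 (at 2015 prices) = 53.42·910 + 42.14·1063 + 28.02·627 + 11.10·1235 = 124684.06.
Deflator = Nominal/Real × 100 = 166298.54/124684.06 × 100 = 133.376.

133.38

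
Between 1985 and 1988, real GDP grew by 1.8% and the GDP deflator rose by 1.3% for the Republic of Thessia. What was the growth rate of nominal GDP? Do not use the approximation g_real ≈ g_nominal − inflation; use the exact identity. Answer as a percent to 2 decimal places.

(1 + g_nom) = (1 + g_real)(1 + π) = 1.0180 × 1.0130 = 1.03123.

3.12%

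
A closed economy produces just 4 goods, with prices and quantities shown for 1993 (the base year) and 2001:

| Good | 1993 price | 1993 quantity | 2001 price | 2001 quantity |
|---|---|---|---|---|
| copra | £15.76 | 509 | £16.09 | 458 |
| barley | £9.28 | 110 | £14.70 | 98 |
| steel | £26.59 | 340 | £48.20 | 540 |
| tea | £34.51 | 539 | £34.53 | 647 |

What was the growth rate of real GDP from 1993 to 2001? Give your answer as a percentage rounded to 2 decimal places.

Real GDP 1993 = Nominal GDP 1993 = 15.76·509 + 9.28·110 + 26.59·340 + 34.51·539 = 36684.13.
Real GDP 2001 (at 1993 prices) = 15.76·458 + 9.28·98 + 26.59·540 + 34.51·647 = 44814.09.
Real growth = 44814.09/36684.13 − 1 = 0.2216.

22.16%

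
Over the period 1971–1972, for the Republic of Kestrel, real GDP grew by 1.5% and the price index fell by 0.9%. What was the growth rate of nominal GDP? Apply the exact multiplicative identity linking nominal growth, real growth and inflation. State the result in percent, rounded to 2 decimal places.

0.59%

(1 + g_nom) = (1 + g_real)(1 + π) = 1.0150 × 0.9910 = 1.00587.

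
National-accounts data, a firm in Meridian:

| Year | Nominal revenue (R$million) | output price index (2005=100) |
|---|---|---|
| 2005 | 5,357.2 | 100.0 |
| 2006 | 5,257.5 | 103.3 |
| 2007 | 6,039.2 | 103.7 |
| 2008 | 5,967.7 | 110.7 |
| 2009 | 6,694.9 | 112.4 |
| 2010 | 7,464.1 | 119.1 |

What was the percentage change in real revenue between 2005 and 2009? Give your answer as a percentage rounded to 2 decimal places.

Real revenue 2005 = 5357.2/1.000 = 5357.20.
Real revenue 2009 = 6694.9/1.124 = 5956.32.
Change = 5956.32/5357.20 − 1 = 0.1118.

11.18%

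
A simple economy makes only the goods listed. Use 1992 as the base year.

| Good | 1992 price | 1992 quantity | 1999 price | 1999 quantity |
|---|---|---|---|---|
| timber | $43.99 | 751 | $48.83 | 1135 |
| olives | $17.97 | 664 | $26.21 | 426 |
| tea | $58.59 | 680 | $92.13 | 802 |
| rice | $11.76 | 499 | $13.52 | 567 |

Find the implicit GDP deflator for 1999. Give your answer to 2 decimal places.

Nominal GDP 1999 = 48.83·1135 + 26.21·426 + 92.13·802 + 13.52·567 = 148141.61.
Real GDP 1999 (at 1992 prices) = 43.99·1135 + 17.97·426 + 58.59·802 + 11.76·567 = 111240.97.
Deflator = Nominal/Real × 100 = 148141.61/111240.97 × 100 = 133.172.

133.17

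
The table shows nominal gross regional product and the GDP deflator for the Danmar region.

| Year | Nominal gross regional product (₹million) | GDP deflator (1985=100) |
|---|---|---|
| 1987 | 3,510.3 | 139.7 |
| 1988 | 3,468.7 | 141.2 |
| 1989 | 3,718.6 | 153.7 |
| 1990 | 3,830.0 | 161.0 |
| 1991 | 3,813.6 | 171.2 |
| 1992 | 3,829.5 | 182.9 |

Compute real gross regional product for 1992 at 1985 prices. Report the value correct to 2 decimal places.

₹2,093.77 million

Real gross regional product 1992 = 3829.5 / 1.829 = 2093.77.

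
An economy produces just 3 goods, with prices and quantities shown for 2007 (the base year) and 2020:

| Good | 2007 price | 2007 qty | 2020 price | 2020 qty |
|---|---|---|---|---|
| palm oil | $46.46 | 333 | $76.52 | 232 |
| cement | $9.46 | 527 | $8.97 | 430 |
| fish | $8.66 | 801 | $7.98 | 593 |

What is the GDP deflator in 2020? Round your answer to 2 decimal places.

Nominal GDP 2020 = 76.52·232 + 8.97·430 + 7.98·593 = 26341.88.
Real GDP 2020 (at 2007 prices) = 46.46·232 + 9.46·430 + 8.66·593 = 19981.90.
Deflator = Nominal/Real × 100 = 26341.88/19981.90 × 100 = 131.829.

131.83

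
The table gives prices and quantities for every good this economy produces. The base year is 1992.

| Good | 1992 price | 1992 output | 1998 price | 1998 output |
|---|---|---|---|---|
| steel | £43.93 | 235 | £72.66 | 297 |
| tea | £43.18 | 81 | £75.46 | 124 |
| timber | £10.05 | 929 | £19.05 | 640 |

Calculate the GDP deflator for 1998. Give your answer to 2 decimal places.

173.67

Nominal GDP 1998 = 72.66·297 + 75.46·124 + 19.05·640 = 43129.06.
Real GDP 1998 (at 1992 prices) = 43.93·297 + 43.18·124 + 10.05·640 = 24833.53.
Deflator = Nominal/Real × 100 = 43129.06/24833.53 × 100 = 173.673.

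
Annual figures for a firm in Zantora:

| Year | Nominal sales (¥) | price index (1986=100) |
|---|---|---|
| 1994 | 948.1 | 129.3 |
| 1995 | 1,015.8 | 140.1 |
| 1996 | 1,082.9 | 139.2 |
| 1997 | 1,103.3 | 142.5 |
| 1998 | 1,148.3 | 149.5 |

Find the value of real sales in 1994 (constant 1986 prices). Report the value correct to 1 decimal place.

¥733.3

Real sales 1994 = 948.1 / 1.293 = 733.26.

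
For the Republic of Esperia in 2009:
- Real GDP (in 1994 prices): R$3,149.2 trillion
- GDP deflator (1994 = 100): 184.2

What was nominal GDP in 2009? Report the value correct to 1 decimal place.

Nominal GDP = Real × (GDP deflator/100) = 3149.2 × 1.842 = 5800.83.

R$5,800.8 trillion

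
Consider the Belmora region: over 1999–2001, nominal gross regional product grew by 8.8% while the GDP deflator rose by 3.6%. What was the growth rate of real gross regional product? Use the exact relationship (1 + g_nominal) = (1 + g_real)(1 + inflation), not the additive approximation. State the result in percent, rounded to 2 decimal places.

5.02%

(1 + g_nom) = (1 + g_real)(1 + π), so g_real = 1.0880 / 1.0360 − 1 = 0.05019.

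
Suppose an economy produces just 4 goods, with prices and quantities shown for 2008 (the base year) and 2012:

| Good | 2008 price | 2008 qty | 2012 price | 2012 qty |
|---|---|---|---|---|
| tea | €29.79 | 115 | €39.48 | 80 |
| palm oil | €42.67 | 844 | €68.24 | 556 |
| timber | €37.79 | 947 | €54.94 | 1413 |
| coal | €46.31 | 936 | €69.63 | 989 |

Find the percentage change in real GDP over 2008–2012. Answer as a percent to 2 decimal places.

5.68%

Real GDP 2008 = Nominal GDP 2008 = 29.79·115 + 42.67·844 + 37.79·947 + 46.31·936 = 118572.62.
Real GDP 2012 (at 2008 prices) = 29.79·80 + 42.67·556 + 37.79·1413 + 46.31·989 = 125305.58.
Real growth = 125305.58/118572.62 − 1 = 0.0568.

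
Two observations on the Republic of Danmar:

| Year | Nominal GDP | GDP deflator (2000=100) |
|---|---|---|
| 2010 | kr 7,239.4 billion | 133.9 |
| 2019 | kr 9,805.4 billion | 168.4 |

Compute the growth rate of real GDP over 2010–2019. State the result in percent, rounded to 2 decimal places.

Real GDP 2010 = 7239.4 / 1.339 = 5406.57.
Real GDP 2019 = 9805.4 / 1.684 = 5822.68.
Real growth = 5822.68 / 5406.57 − 1 = 0.0770.

7.70%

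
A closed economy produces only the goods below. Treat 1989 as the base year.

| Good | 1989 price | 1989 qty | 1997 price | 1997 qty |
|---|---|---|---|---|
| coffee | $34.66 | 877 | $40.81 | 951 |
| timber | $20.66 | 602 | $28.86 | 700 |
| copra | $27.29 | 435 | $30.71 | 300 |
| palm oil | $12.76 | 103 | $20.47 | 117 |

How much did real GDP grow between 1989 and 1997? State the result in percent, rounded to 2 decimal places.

1.94%

Real GDP 1989 = Nominal GDP 1989 = 34.66·877 + 20.66·602 + 27.29·435 + 12.76·103 = 56019.57.
Real GDP 1997 (at 1989 prices) = 34.66·951 + 20.66·700 + 27.29·300 + 12.76·117 = 57103.58.
Real growth = 57103.58/56019.57 − 1 = 0.0194.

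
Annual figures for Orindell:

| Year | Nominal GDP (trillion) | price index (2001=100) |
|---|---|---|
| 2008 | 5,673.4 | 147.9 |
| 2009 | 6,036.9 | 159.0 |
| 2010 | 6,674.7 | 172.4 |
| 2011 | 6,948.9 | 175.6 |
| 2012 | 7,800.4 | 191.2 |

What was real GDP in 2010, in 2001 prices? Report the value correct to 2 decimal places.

Real GDP 2010 = 6674.7 / 1.724 = 3871.64.

3,871.64 trillion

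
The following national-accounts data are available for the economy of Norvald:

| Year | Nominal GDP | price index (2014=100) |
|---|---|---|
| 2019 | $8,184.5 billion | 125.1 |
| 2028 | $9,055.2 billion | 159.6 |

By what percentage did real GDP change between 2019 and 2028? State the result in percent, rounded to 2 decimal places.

Real GDP 2019 = 8184.5 / 1.251 = 6542.37.
Real GDP 2028 = 9055.2 / 1.596 = 5673.68.
Real growth = 5673.68 / 6542.37 − 1 = -0.1328.

-13.28%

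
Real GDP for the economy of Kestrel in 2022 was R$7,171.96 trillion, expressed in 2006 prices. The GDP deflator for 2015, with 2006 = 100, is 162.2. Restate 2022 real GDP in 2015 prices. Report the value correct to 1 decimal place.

Real GDP in 2015 prices = Real GDP in 2006 prices × (P_2015/P_2006) = 7171.96 × 1.622 = 11632.92.

R$11,632.9 trillion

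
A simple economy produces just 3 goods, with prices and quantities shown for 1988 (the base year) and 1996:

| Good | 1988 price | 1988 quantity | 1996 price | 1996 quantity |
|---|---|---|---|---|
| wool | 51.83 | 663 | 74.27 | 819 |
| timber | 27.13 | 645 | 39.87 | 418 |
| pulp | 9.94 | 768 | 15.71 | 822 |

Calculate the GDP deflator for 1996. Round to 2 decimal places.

Nominal GDP 1996 = 74.27·819 + 39.87·418 + 15.71·822 = 90406.41.
Real GDP 1996 (at 1988 prices) = 51.83·819 + 27.13·418 + 9.94·822 = 61959.79.
Deflator = Nominal/Real × 100 = 90406.41/61959.79 × 100 = 145.911.

145.91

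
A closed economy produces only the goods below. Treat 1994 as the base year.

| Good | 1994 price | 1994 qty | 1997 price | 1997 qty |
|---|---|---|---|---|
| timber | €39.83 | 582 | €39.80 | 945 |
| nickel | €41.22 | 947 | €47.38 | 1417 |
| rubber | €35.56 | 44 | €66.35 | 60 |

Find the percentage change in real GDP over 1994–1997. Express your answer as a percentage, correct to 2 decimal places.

Real GDP 1994 = Nominal GDP 1994 = 39.83·582 + 41.22·947 + 35.56·44 = 63781.04.
Real GDP 1997 (at 1994 prices) = 39.83·945 + 41.22·1417 + 35.56·60 = 98181.69.
Real growth = 98181.69/63781.04 − 1 = 0.5394.

53.94%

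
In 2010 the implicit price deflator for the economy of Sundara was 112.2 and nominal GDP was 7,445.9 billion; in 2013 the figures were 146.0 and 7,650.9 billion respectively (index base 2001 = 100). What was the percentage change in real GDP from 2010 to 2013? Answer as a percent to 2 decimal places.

Deflate each year: 2010 → 7445.9/1.122 = 6636.27; 2013 → 7650.9/1.460 = 5240.34.
So real GDP changed by 5240.34/6636.27 − 1 = -0.2103, i.e. -21.03%.

-21.03%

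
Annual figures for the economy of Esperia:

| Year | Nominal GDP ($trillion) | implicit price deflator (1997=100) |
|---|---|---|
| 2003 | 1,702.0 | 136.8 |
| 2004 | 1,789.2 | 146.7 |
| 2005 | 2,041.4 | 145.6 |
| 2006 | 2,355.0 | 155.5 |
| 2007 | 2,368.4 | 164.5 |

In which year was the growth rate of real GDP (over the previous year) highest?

2004: real = 1789.2/1.467 = 1219.63; growth vs 2003 (1244.15) = -1.97%.
2005: real = 2041.4/1.456 = 1402.06; growth vs 2004 (1219.63) = 14.96%.
2006: real = 2355.0/1.555 = 1514.47; growth vs 2005 (1402.06) = 8.02%.
2007: real = 2368.4/1.645 = 1439.76; growth vs 2006 (1514.47) = -4.93%.

2005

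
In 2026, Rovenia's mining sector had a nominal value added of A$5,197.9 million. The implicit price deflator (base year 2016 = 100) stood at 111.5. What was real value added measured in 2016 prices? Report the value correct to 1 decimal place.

Real value added = Nominal / (implicit price deflator/100) = 5197.9 / 1.115 = 4661.79.

A$4,661.8 million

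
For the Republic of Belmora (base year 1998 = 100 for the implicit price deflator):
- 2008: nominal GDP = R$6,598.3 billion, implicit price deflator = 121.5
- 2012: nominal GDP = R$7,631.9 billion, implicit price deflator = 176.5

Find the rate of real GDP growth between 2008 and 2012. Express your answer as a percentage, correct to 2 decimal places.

-20.38%

Deflate each year: 2008 → 6598.3/1.215 = 5430.70; 2012 → 7631.9/1.765 = 4324.02.
So real GDP changed by 4324.02/5430.70 − 1 = -0.2038, i.e. -20.38%.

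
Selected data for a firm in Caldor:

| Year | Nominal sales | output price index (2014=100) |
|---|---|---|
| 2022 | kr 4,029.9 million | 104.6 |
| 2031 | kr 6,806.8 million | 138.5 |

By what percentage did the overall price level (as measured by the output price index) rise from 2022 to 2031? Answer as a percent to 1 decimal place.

32.4%

Price-level change = 138.5 / 104.6 − 1 = 0.3241.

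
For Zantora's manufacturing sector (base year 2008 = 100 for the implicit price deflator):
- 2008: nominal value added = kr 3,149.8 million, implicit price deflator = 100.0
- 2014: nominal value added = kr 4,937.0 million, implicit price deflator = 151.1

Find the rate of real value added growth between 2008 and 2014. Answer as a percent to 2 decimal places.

3.73%

Deflate each year: 2008 → 3149.8/1.000 = 3149.80; 2014 → 4937.0/1.511 = 3267.37.
So real value added changed by 3267.37/3149.80 − 1 = 0.0373, i.e. 3.73%.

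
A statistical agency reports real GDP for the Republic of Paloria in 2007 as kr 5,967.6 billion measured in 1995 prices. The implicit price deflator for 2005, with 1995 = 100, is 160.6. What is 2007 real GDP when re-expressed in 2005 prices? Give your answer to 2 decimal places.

kr 9,583.97 billion

Real GDP in 2005 prices = Real GDP in 1995 prices × (P_2005/P_1995) = 5967.6 × 1.606 = 9583.97.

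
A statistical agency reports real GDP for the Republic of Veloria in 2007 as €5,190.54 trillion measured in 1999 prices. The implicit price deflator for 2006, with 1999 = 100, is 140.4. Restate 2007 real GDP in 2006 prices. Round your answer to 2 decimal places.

€7,287.52 trillion

Real GDP in 2006 prices = Real GDP in 1999 prices × (P_2006/P_1999) = 5190.54 × 1.404 = 7287.52.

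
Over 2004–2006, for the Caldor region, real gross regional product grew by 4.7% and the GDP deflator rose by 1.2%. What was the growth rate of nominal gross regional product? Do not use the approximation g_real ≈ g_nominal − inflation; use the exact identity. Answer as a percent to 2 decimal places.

5.96%

(1 + g_nom) = (1 + g_real)(1 + π) = 1.0470 × 1.0120 = 1.05956.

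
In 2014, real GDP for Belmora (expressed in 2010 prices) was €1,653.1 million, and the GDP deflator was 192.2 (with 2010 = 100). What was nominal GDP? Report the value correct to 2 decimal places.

Nominal GDP = Real × (GDP deflator/100) = 1653.1 × 1.922 = 3177.26.

€3,177.26 million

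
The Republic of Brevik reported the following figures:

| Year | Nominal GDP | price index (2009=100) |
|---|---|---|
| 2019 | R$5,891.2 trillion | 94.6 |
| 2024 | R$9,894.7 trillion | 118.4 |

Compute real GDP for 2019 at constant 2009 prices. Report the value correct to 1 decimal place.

R$6,227.5 trillion

Real GDP = Nominal / (price index/100) = 5891.2 / 0.946 = 6227.48.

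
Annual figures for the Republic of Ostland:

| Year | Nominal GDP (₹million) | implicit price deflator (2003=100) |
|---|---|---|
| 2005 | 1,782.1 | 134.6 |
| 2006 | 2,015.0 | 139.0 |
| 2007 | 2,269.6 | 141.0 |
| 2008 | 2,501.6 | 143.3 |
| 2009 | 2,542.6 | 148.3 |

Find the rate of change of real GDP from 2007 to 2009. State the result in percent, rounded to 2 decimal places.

Real GDP 2007 = 2269.6/1.410 = 1609.65.
Real GDP 2009 = 2542.6/1.483 = 1714.50.
Change = 1714.50/1609.65 − 1 = 0.0651.

6.51%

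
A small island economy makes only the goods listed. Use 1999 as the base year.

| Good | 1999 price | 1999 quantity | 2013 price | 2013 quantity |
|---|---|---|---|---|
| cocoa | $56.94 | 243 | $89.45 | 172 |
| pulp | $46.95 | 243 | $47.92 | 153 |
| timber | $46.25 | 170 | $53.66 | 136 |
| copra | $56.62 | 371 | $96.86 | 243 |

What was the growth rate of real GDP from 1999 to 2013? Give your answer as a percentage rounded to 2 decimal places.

-31.58%

Real GDP 1999 = Nominal GDP 1999 = 56.94·243 + 46.95·243 + 46.25·170 + 56.62·371 = 54113.79.
Real GDP 2013 (at 1999 prices) = 56.94·172 + 46.95·153 + 46.25·136 + 56.62·243 = 37025.69.
Real growth = 37025.69/54113.79 − 1 = -0.3158.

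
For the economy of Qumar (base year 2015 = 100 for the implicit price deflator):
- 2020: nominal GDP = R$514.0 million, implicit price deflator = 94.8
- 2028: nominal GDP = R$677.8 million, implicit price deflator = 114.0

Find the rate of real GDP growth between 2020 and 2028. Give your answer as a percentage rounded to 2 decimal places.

Real GDP 2020 = 514.0 / 0.948 = 542.19.
Real GDP 2028 = 677.8 / 1.140 = 594.56.
Real growth = 594.56 / 542.19 − 1 = 0.0966.

9.66%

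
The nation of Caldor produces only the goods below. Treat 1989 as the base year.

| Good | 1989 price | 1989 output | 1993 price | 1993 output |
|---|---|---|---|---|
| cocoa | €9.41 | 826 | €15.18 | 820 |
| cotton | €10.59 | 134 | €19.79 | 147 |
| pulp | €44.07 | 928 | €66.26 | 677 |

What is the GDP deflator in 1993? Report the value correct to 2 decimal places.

Nominal GDP 1993 = 15.18·820 + 19.79·147 + 66.26·677 = 60214.75.
Real GDP 1993 (at 1989 prices) = 9.41·820 + 10.59·147 + 44.07·677 = 39108.32.
Deflator = Nominal/Real × 100 = 60214.75/39108.32 × 100 = 153.969.

153.97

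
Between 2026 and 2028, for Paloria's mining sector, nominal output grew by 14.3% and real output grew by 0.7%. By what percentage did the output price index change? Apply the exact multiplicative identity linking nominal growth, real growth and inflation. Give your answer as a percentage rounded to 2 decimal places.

13.51%

(1 + g_nom) = (1 + g_real)(1 + π), so π = 1.1430 / 1.0070 − 1 = 0.13505.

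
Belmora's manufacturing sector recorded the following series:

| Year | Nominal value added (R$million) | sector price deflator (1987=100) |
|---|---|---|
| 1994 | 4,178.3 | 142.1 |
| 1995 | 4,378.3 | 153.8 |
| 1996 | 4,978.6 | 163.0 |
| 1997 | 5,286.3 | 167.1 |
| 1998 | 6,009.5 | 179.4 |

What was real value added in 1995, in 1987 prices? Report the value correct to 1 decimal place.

R$2,846.7 million

Real value added 1995 = 4378.3 / 1.538 = 2846.75.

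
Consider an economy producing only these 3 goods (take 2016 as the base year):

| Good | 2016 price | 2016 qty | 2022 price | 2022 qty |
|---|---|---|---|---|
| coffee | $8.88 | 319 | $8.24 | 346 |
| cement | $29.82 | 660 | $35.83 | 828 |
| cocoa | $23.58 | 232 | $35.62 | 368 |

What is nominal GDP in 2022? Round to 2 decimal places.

$45626.44

Nominal GDP 2022 = Σ (p_2022 × q_2022) = 8.24·346 + 35.83·828 + 35.62·368 = 45626.44.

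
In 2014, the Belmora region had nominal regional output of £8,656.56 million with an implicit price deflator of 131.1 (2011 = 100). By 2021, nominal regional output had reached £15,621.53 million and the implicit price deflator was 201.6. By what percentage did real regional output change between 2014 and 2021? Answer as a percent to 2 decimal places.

17.35%

Real regional output 2014 = 8656.56 / 1.311 = 6603.02.
Real regional output 2021 = 15621.53 / 2.016 = 7748.77.
Real growth = 7748.77 / 6603.02 − 1 = 0.1735.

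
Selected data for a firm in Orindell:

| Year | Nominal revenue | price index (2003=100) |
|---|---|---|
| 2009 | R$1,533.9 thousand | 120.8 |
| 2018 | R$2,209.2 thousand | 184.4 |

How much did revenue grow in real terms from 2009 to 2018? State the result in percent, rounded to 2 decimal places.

-5.65%

Real revenue 2009 = 1533.9 / 1.208 = 1269.78.
Real revenue 2018 = 2209.2 / 1.844 = 1198.05.
Real growth = 1198.05 / 1269.78 − 1 = -0.0565.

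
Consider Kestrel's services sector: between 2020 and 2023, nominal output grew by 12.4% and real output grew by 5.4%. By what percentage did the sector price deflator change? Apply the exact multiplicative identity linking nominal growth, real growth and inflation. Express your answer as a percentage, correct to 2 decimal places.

6.64%

(1 + g_nom) = (1 + g_real)(1 + π), so π = 1.1240 / 1.0540 − 1 = 0.06641.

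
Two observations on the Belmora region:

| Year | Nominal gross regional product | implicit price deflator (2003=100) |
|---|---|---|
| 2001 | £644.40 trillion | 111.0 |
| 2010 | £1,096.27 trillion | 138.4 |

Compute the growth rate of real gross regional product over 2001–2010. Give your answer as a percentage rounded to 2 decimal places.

Real gross regional product 2001 = 644.40 / 1.110 = 580.54.
Real gross regional product 2010 = 1096.27 / 1.384 = 792.10.
Real growth = 792.10 / 580.54 − 1 = 0.3644.

36.44%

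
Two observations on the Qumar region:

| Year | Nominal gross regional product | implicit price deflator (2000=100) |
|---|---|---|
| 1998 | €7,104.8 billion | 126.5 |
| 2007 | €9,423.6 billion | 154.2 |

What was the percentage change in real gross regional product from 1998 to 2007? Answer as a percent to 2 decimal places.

Deflate each year: 1998 → 7104.8/1.265 = 5616.44; 2007 → 9423.6/1.542 = 6111.28.
So real gross regional product changed by 6111.28/5616.44 − 1 = 0.0881, i.e. 8.81%.

8.81%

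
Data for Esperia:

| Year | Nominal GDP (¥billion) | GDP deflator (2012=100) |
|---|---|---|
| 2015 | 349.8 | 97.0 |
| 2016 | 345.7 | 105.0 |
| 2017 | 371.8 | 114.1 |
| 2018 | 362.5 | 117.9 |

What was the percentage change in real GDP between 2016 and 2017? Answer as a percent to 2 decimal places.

-1.03%

Real GDP 2016 = 345.7/1.050 = 329.24.
Real GDP 2017 = 371.8/1.141 = 325.85.
Change = 325.85/329.24 − 1 = -0.0103.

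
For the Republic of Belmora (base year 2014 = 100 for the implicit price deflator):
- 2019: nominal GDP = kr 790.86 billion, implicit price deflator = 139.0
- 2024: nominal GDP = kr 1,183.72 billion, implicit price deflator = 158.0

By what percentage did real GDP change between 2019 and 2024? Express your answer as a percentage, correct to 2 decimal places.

Real GDP 2019 = 790.86 / 1.390 = 568.96.
Real GDP 2024 = 1183.72 / 1.580 = 749.19.
Real growth = 749.19 / 568.96 − 1 = 0.3168.

31.68%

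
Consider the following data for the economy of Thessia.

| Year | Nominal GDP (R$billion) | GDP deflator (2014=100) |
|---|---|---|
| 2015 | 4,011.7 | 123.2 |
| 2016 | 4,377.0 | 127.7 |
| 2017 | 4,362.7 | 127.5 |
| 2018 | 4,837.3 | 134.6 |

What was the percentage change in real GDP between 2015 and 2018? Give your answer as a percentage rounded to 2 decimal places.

10.37%

Real GDP 2015 = 4011.7/1.232 = 3256.25.
Real GDP 2018 = 4837.3/1.346 = 3593.83.
Change = 3593.83/3256.25 − 1 = 0.1037.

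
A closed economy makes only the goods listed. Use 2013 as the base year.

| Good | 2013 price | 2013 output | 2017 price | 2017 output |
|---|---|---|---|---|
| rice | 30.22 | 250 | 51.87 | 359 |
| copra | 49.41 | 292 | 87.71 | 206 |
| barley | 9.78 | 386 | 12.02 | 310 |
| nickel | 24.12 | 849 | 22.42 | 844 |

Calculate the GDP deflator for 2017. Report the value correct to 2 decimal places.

Nominal GDP 2017 = 51.87·359 + 87.71·206 + 12.02·310 + 22.42·844 = 59338.27.
Real GDP 2017 (at 2013 prices) = 30.22·359 + 49.41·206 + 9.78·310 + 24.12·844 = 44416.52.
Deflator = Nominal/Real × 100 = 59338.27/44416.52 × 100 = 133.595.

133.60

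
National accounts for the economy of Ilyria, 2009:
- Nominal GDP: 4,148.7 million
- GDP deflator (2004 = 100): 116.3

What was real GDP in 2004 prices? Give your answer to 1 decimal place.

3,567.2 million

Real GDP = Nominal / (GDP deflator/100) = 4148.7 / 1.163 = 3567.24.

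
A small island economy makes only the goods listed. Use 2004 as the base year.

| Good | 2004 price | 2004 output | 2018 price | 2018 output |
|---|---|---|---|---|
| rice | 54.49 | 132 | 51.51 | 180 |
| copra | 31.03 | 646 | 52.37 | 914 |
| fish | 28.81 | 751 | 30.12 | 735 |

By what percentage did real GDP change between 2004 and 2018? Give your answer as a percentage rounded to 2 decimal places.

Real GDP 2004 = Nominal GDP 2004 = 54.49·132 + 31.03·646 + 28.81·751 = 48874.37.
Real GDP 2018 (at 2004 prices) = 54.49·180 + 31.03·914 + 28.81·735 = 59344.97.
Real growth = 59344.97/48874.37 − 1 = 0.2142.

21.42%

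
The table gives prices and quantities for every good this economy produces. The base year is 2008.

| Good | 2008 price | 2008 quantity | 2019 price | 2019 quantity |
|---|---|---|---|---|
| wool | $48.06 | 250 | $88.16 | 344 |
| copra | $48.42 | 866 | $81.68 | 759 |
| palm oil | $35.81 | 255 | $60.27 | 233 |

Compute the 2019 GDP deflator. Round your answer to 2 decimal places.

Nominal GDP 2019 = 88.16·344 + 81.68·759 + 60.27·233 = 106365.07.
Real GDP 2019 (at 2008 prices) = 48.06·344 + 48.42·759 + 35.81·233 = 61627.15.
Deflator = Nominal/Real × 100 = 106365.07/61627.15 × 100 = 172.594.

172.59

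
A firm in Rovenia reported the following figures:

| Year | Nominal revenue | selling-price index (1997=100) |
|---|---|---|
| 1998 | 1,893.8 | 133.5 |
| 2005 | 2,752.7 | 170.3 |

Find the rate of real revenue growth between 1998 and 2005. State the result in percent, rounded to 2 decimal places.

Deflate each year: 1998 → 1893.8/1.335 = 1418.58; 2005 → 2752.7/1.703 = 1616.38.
So real revenue changed by 1616.38/1418.58 − 1 = 0.1394, i.e. 13.94%.

13.94%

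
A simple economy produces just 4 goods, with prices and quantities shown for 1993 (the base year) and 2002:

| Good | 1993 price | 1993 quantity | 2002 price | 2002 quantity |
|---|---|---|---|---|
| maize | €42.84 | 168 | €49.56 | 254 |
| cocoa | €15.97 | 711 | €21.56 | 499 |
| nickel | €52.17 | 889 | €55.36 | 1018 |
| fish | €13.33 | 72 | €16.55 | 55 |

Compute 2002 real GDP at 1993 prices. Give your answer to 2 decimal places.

€72692.60

Real GDP 2002 = Σ (p_1993 × q_2002) = 42.84·254 + 15.97·499 + 52.17·1018 + 13.33·55 = 72692.60.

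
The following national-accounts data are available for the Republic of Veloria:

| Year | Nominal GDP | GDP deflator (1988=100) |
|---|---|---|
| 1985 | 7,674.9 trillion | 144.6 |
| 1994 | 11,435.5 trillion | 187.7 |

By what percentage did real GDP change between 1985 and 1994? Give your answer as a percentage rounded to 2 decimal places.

14.79%

Real GDP 1985 = 7674.9 / 1.446 = 5307.68.
Real GDP 1994 = 11435.5 / 1.877 = 6092.43.
Real growth = 6092.43 / 5307.68 − 1 = 0.1479.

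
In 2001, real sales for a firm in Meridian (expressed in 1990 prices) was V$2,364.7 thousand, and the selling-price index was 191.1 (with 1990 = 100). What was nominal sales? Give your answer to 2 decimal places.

Nominal sales = Real × (selling-price index/100) = 2364.7 × 1.911 = 4518.94.

V$4,518.94 thousand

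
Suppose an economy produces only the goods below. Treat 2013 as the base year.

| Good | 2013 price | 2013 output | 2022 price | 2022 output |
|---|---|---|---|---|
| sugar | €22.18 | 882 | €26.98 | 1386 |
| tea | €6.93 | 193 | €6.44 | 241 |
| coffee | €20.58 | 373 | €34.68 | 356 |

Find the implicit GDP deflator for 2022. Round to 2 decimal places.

Nominal GDP 2022 = 26.98·1386 + 6.44·241 + 34.68·356 = 51292.40.
Real GDP 2022 (at 2013 prices) = 22.18·1386 + 6.93·241 + 20.58·356 = 39738.09.
Deflator = Nominal/Real × 100 = 51292.40/39738.09 × 100 = 129.076.

129.08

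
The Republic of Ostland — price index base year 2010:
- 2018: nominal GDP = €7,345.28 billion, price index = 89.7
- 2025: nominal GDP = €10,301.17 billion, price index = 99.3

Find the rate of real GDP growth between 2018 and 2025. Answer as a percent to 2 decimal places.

26.68%

Deflate each year: 2018 → 7345.28/0.897 = 8188.72; 2025 → 10301.17/0.993 = 10373.79.
So real GDP changed by 10373.79/8188.72 − 1 = 0.2668, i.e. 26.68%.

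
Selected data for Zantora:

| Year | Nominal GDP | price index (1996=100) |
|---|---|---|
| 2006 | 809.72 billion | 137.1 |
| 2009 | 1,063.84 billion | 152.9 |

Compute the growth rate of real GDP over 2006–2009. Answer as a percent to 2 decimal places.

Real GDP 2006 = 809.72 / 1.371 = 590.61.
Real GDP 2009 = 1063.84 / 1.529 = 695.78.
Real growth = 695.78 / 590.61 − 1 = 0.1781.

17.81%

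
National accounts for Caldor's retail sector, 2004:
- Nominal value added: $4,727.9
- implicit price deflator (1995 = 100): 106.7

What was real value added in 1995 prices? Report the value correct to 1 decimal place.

$4,431.0

Real value added = Nominal / (implicit price deflator/100) = 4727.9 / 1.067 = 4431.02.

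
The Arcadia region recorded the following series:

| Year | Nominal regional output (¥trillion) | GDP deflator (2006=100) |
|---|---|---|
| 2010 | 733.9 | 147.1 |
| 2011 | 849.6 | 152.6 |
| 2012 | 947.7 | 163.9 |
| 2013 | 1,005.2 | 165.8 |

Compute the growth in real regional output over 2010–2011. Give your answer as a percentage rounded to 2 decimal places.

Real regional output 2010 = 733.9/1.471 = 498.91.
Real regional output 2011 = 849.6/1.526 = 556.75.
Change = 556.75/498.91 − 1 = 0.1159.

11.59%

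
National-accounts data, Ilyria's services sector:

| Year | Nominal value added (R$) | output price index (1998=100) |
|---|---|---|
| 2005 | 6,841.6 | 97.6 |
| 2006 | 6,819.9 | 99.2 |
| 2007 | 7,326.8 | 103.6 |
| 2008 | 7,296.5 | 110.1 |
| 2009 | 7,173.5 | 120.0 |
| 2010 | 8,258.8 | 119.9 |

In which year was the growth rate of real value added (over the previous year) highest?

2006: real = 6819.9/0.992 = 6874.90; growth vs 2005 (7009.84) = -1.93%.
2007: real = 7326.8/1.036 = 7072.20; growth vs 2006 (6874.90) = 2.87%.
2008: real = 7296.5/1.101 = 6627.16; growth vs 2007 (7072.20) = -6.29%.
2009: real = 7173.5/1.200 = 5977.92; growth vs 2008 (6627.16) = -9.80%.
2010: real = 8258.8/1.199 = 6888.07; growth vs 2009 (5977.92) = 15.23%.

2010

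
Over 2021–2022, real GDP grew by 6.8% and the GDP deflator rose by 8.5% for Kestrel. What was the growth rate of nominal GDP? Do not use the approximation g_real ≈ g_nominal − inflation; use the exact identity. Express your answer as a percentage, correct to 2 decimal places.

(1 + g_nom) = (1 + g_real)(1 + π) = 1.0680 × 1.0850 = 1.15878.

15.88%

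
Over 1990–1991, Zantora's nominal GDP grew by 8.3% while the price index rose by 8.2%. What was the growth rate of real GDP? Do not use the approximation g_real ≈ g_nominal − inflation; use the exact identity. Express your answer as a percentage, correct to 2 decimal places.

(1 + g_nom) = (1 + g_real)(1 + π), so g_real = 1.0830 / 1.0820 − 1 = 0.00092.

0.09%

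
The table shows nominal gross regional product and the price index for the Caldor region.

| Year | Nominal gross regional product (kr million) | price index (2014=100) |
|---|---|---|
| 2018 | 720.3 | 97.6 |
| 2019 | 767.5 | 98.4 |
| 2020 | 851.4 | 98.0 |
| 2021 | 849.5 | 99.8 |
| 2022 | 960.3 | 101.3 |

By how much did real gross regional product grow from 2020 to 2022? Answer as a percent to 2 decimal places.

Real gross regional product 2020 = 851.4/0.980 = 868.78.
Real gross regional product 2022 = 960.3/1.013 = 947.98.
Change = 947.98/868.78 − 1 = 0.0912.

9.12%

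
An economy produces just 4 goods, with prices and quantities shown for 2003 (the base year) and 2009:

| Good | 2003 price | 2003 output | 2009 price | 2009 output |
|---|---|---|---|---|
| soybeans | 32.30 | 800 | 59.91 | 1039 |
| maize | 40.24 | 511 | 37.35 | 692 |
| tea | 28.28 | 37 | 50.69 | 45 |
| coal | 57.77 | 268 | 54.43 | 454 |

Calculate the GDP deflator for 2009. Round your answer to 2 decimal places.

Nominal GDP 2009 = 59.91·1039 + 37.35·692 + 50.69·45 + 54.43·454 = 115084.96.
Real GDP 2009 (at 2003 prices) = 32.30·1039 + 40.24·692 + 28.28·45 + 57.77·454 = 88905.96.
Deflator = Nominal/Real × 100 = 115084.96/88905.96 × 100 = 129.446.

129.45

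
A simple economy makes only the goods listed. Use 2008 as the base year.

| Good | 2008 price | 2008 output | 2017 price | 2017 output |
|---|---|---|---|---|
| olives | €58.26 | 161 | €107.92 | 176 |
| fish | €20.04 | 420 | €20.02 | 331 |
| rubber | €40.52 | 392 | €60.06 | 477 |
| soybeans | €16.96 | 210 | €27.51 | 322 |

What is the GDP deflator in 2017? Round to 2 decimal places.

151.47

Nominal GDP 2017 = 107.92·176 + 20.02·331 + 60.06·477 + 27.51·322 = 63127.38.
Real GDP 2017 (at 2008 prices) = 58.26·176 + 20.04·331 + 40.52·477 + 16.96·322 = 41676.16.
Deflator = Nominal/Real × 100 = 63127.38/41676.16 × 100 = 151.471.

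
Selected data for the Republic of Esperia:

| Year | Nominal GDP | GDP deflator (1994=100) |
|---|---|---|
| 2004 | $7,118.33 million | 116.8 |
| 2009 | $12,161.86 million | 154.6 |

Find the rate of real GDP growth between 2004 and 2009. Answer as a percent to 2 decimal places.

Deflate each year: 2004 → 7118.33/1.168 = 6094.46; 2009 → 12161.86/1.546 = 7866.66.
So real GDP changed by 7866.66/6094.46 − 1 = 0.2908, i.e. 29.08%.

29.08%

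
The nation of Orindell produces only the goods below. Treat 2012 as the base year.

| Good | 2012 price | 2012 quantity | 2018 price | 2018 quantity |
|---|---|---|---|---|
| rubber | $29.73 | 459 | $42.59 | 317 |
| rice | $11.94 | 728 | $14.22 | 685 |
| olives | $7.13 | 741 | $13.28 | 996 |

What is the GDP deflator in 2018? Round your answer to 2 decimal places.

Nominal GDP 2018 = 42.59·317 + 14.22·685 + 13.28·996 = 36468.61.
Real GDP 2018 (at 2012 prices) = 29.73·317 + 11.94·685 + 7.13·996 = 24704.79.
Deflator = Nominal/Real × 100 = 36468.61/24704.79 × 100 = 147.618.

147.62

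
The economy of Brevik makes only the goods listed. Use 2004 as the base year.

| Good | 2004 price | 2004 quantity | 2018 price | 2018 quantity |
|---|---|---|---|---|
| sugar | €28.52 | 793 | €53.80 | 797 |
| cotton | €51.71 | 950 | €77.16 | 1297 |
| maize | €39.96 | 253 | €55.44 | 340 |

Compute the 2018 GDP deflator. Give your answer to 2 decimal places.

Nominal GDP 2018 = 53.80·797 + 77.16·1297 + 55.44·340 = 161804.72.
Real GDP 2018 (at 2004 prices) = 28.52·797 + 51.71·1297 + 39.96·340 = 103384.71.
Deflator = Nominal/Real × 100 = 161804.72/103384.71 × 100 = 156.507.

156.51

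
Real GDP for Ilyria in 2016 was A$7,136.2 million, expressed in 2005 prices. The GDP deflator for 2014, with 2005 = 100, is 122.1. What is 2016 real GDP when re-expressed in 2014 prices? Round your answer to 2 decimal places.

Real GDP in 2014 prices = Real GDP in 2005 prices × (P_2014/P_2005) = 7136.2 × 1.221 = 8713.30.

A$8,713.30 million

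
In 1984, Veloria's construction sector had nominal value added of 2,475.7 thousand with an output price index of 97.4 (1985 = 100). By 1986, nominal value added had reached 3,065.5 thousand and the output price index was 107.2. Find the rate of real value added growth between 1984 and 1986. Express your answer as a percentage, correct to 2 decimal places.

12.50%

Deflate each year: 1984 → 2475.7/0.974 = 2541.79; 1986 → 3065.5/1.072 = 2859.61.
So real value added changed by 2859.61/2541.79 − 1 = 0.1250, i.e. 12.50%.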